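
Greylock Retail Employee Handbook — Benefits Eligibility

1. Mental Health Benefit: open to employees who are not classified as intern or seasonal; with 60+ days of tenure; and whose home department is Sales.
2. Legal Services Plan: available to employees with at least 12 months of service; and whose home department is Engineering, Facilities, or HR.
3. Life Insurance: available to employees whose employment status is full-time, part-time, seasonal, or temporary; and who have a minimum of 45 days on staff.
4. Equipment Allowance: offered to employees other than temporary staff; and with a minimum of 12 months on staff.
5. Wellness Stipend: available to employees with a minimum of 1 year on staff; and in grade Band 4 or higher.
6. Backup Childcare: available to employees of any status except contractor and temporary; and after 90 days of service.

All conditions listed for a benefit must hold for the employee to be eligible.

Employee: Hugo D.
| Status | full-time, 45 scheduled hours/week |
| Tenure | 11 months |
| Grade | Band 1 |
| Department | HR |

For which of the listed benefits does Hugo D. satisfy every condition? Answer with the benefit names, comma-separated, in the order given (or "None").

Mental Health Benefit — status full-time ✓ (not excluded); service 11 months ≥ 60 days ✓; dept HR ✗ → not eligible.
Legal Services Plan — service 11 months < 12 months ✗ → not eligible.
Life Insurance — status full-time ✓; service 11 months ≥ 45 days ✓ → eligible.
Equipment Allowance — status full-time ✓ (not excluded); service 11 months < 12 months ✗ → not eligible.
Wellness Stipend — service 11 months < 1 year (≈365 days) ✗ → not eligible.
Backup Childcare — status full-time ✓ (not excluded); service 11 months ≥ 90 days ✓ → eligible.

Life Insurance, Backup Childcare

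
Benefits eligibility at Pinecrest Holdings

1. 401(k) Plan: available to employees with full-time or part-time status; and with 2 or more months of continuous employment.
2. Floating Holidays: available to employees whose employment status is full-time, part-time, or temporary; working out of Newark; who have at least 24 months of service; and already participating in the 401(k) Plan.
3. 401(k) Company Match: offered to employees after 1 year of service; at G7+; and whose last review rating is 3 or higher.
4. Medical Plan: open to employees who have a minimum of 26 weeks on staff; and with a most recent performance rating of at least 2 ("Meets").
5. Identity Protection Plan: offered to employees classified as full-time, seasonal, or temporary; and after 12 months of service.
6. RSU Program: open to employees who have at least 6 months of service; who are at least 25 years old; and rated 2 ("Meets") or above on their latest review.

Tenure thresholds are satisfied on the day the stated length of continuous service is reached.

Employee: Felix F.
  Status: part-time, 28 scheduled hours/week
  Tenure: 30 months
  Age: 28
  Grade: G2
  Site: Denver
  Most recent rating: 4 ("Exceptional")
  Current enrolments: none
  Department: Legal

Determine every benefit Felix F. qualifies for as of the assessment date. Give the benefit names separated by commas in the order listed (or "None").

401(k) Plan — status part-time ✓; service 30 months ≥ 2 months ✓ → eligible.
Floating Holidays — status part-time ✓; site Denver ✗ (not Newark) → not eligible.
401(k) Company Match — service 30 months ≥ 1 year (≈365 days) ✓; grade G2 < G7 ✗ → not eligible.
Medical Plan — service 30 months ≥ 26 weeks (≈182 days) ✓; rating 4 ≥ 2 ✓ → eligible.
Identity Protection Plan — status part-time ✗ (requires full-time, seasonal, or temporary) → not eligible.
RSU Program — service 30 months ≥ 6 months ✓; age 28 ≥ 25 ✓; rating 4 ≥ 2 ✓ → eligible.

401(k) Plan, Medical Plan, RSU Program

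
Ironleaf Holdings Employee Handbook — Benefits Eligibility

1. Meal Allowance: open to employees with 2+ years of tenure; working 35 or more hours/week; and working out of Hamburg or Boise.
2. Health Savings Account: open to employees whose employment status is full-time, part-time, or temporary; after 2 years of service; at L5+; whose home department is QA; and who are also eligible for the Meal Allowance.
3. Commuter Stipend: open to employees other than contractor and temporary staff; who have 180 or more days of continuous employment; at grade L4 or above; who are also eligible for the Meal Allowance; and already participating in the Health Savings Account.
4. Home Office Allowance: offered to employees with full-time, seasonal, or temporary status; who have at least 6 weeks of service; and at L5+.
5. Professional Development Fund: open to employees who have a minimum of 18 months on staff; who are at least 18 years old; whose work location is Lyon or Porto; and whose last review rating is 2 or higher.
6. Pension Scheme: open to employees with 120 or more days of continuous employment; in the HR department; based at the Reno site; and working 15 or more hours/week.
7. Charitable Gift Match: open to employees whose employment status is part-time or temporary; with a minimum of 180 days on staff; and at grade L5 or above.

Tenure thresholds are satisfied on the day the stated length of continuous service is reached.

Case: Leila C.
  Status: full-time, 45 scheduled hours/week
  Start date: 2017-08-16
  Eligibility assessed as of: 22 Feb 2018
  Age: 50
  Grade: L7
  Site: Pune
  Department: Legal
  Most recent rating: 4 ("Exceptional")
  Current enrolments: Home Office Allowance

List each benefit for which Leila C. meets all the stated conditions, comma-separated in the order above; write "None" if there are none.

Home Office Allowance

Service from 2017-08-16 to 22 Feb 2018: 190 days.
Meal Allowance — service 190 days < 2 years (≈730 days) ✗ → not eligible.
Health Savings Account — status full-time ✓; service 190 days < 2 years (≈730 days) ✗ → not eligible.
Commuter Stipend — status full-time ✓ (not excluded); service 190 days ≥ 180 days ✓; grade L7 ≥ L4 ✓; not eligible for Meal Allowance ✗ → not eligible.
Home Office Allowance — status full-time ✓; service 190 days ≥ 6 weeks (≈42 days) ✓; grade L7 ≥ L5 ✓ → eligible.
Professional Development Fund — service 190 days < 18 months (≈540 days) ✗ → not eligible.
Pension Scheme — service 190 days ≥ 120 days ✓; dept Legal ✗ → not eligible.
Charitable Gift Match — status full-time ✗ (requires part-time or temporary) → not eligible.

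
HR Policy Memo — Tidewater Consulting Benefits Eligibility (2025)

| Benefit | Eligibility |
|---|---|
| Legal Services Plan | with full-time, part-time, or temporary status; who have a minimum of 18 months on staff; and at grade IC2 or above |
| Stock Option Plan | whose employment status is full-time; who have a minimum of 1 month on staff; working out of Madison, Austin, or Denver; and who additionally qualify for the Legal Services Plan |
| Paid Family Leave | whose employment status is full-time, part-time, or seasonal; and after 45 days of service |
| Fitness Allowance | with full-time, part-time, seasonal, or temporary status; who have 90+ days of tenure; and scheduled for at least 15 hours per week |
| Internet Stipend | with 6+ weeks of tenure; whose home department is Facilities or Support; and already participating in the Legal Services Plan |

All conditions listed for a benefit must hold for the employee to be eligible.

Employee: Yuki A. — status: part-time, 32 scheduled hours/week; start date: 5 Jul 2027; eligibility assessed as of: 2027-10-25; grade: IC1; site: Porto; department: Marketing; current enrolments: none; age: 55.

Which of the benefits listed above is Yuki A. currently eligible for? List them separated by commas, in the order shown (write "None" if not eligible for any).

Paid Family Leave, Fitness Allowance

Service from 5 Jul 2027 to 2027-10-25: 112 days.
Legal Services Plan — status part-time ✓; service 112 days < 18 months (≈540 days) ✗ → not eligible.
Stock Option Plan — status part-time ✗ (requires full-time) → not eligible.
Paid Family Leave — status part-time ✓; service 112 days ≥ 45 days ✓ → eligible.
Fitness Allowance — status part-time ✓; service 112 days ≥ 90 days ✓; 32 hrs/wk ≥ 15 ✓ → eligible.
Internet Stipend — service 112 days ≥ 6 weeks (≈42 days) ✓; dept Marketing ✗ → not eligible.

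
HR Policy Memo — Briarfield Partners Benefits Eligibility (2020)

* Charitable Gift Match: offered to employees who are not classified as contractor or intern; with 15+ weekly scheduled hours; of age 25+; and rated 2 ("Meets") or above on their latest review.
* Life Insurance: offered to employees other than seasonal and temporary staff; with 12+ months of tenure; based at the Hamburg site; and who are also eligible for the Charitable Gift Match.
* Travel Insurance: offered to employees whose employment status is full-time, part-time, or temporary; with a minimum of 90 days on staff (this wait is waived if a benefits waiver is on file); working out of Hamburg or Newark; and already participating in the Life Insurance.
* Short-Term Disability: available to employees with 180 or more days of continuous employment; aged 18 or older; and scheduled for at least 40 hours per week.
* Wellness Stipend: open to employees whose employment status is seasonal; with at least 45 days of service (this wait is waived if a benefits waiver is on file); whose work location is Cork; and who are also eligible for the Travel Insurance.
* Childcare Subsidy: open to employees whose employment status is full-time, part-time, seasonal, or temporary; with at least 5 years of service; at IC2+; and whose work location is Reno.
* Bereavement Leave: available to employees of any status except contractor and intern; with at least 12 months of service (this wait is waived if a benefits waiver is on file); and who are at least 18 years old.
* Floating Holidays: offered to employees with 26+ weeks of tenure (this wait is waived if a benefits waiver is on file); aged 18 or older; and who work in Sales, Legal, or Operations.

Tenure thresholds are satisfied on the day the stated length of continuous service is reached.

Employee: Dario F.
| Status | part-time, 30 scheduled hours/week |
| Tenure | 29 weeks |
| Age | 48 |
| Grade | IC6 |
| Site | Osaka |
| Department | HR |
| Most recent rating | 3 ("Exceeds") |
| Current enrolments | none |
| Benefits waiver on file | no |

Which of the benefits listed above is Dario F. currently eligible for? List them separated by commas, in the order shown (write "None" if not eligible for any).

Charitable Gift Match

Charitable Gift Match — status part-time ✓ (not excluded); 30 hrs/wk ≥ 15 ✓; age 48 ≥ 25 ✓; rating 3 ≥ 2 ✓ → eligible.
Life Insurance — status part-time ✓ (not excluded); service 29 weeks < 12 months (≈360 days) ✗ → not eligible.
Travel Insurance — status part-time ✓; no waiver, service 29 weeks ≥ 90 days ✓; site Osaka ✗ (not Hamburg or Newark) → not eligible.
Short-Term Disability — service 29 weeks ≥ 180 days ✓; age 48 ≥ 18 ✓; 30 hrs/wk < 40 ✗ → not eligible.
Wellness Stipend — status part-time ✗ (requires seasonal) → not eligible.
Childcare Subsidy — status part-time ✓; service 29 weeks < 5 years (≈1825 days) ✗ → not eligible.
Bereavement Leave — status part-time ✓ (not excluded); no waiver, service 29 weeks < 12 months (≈360 days) ✗ → not eligible.
Floating Holidays — no waiver, service 29 weeks ≥ 26 weeks ✓; age 48 ≥ 18 ✓; dept HR ✗ → not eligible.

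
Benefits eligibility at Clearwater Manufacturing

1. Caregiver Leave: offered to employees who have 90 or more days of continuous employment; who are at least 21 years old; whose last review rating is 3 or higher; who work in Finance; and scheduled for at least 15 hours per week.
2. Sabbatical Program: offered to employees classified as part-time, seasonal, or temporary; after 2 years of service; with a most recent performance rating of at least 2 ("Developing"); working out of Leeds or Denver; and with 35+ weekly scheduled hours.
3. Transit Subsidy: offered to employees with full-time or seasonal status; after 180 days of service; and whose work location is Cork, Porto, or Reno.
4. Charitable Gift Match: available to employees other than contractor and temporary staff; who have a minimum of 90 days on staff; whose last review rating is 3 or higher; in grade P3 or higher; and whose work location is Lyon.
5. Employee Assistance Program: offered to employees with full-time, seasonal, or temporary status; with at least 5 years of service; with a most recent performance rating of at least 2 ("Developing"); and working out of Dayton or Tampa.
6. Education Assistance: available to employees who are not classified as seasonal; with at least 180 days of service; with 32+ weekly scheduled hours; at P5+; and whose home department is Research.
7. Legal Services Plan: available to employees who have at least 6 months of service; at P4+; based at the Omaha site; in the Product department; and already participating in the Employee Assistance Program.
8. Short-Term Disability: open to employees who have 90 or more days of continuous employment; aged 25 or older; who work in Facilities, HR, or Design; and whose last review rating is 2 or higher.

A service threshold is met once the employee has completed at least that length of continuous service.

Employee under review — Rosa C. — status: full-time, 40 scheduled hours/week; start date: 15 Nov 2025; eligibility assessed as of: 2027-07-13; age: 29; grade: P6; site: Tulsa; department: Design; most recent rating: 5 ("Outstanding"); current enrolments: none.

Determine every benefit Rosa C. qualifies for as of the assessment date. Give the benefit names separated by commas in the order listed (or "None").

Short-Term Disability

Service from 15 Nov 2025 to 2027-07-13: 605 days.
Caregiver Leave — service 605 days ≥ 90 days ✓; age 29 ≥ 21 ✓; rating 5 ≥ 3 ✓; dept Design ✗ → not eligible.
Sabbatical Program — status full-time ✗ (requires part-time, seasonal, or temporary) → not eligible.
Transit Subsidy — status full-time ✓; service 605 days ≥ 180 days ✓; site Tulsa ✗ (not Cork, Porto, or Reno) → not eligible.
Charitable Gift Match — status full-time ✓ (not excluded); service 605 days ≥ 90 days ✓; rating 5 ≥ 3 ✓; grade P6 ≥ P3 ✓; site Tulsa ✗ (not Lyon) → not eligible.
Employee Assistance Program — status full-time ✓; service 605 days < 5 years (≈1825 days) ✗ → not eligible.
Education Assistance — status full-time ✓ (not excluded); service 605 days ≥ 180 days ✓; 40 hrs/wk ≥ 32 ✓; grade P6 ≥ P5 ✓; dept Design ✗ → not eligible.
Legal Services Plan — service 605 days ≥ 6 months (≈180 days) ✓; grade P6 ≥ P4 ✓; site Tulsa ✗ (not Omaha) → not eligible.
Short-Term Disability — service 605 days ≥ 90 days ✓; age 29 ≥ 25 ✓; dept Design ✓; rating 5 ≥ 2 ✓ → eligible.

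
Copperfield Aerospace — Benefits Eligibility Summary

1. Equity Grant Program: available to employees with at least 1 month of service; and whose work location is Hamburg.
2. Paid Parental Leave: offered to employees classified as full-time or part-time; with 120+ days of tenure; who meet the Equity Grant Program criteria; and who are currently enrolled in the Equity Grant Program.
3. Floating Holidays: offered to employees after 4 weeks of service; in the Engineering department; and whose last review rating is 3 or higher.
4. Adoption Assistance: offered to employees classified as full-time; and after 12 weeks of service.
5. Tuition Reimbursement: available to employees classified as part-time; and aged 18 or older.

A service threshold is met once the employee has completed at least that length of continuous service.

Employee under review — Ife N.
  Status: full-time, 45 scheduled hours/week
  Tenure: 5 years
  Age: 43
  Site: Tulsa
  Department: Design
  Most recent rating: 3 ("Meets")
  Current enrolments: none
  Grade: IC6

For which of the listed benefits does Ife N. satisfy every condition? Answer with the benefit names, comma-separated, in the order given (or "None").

Equity Grant Program — service 5 years ≥ 1 month (≈30 days) ✓; site Tulsa ✗ (not Hamburg) → not eligible.
Paid Parental Leave — status full-time ✓; service 5 years ≥ 120 days ✓; not eligible for Equity Grant Program ✗ → not eligible.
Floating Holidays — service 5 years ≥ 4 weeks (≈28 days) ✓; dept Design ✗ → not eligible.
Adoption Assistance — status full-time ✓; service 5 years ≥ 12 weeks (≈84 days) ✓ → eligible.
Tuition Reimbursement — status full-time ✗ (requires part-time) → not eligible.

Adoption Assistance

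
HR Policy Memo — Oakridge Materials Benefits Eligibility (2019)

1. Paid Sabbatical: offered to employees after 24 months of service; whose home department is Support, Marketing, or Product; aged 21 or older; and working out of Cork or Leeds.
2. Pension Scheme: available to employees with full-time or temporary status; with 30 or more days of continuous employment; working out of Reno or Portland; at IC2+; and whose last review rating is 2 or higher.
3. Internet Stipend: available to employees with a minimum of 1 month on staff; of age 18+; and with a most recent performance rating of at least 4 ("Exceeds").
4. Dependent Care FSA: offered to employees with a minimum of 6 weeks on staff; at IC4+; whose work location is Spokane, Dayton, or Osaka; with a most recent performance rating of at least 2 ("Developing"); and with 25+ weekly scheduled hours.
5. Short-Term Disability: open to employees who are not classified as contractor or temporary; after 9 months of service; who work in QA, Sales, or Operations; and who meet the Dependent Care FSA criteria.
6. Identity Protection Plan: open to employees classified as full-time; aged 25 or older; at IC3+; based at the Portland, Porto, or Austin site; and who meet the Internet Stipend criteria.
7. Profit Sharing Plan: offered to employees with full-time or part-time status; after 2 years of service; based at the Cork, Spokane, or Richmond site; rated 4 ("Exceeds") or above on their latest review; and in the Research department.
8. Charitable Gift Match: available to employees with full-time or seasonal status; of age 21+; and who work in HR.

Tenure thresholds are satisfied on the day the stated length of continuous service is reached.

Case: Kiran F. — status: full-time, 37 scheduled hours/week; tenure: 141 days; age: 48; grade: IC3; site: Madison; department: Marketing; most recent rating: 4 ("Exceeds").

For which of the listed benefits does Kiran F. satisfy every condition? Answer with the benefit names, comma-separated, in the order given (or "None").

Internet Stipend

Paid Sabbatical — service 141 days < 24 months (≈720 days) ✗ → not eligible.
Pension Scheme — status full-time ✓; service 141 days ≥ 30 days ✓; site Madison ✗ (not Reno or Portland) → not eligible.
Internet Stipend — service 141 days ≥ 1 month (≈30 days) ✓; age 48 ≥ 18 ✓; rating 4 ≥ 4 ✓ → eligible.
Dependent Care FSA — service 141 days ≥ 6 weeks (≈42 days) ✓; grade IC3 < IC4 ✗ → not eligible.
Short-Term Disability — status full-time ✓ (not excluded); service 141 days < 9 months (≈270 days) ✗ → not eligible.
Identity Protection Plan — status full-time ✓; age 48 ≥ 25 ✓; grade IC3 ≥ IC3 ✓; site Madison ✗ (not Portland, Porto, or Austin) → not eligible.
Profit Sharing Plan — status full-time ✓; service 141 days < 2 years (≈730 days) ✗ → not eligible.
Charitable Gift Match — status full-time ✓; age 48 ≥ 21 ✓; dept Marketing ✗ → not eligible.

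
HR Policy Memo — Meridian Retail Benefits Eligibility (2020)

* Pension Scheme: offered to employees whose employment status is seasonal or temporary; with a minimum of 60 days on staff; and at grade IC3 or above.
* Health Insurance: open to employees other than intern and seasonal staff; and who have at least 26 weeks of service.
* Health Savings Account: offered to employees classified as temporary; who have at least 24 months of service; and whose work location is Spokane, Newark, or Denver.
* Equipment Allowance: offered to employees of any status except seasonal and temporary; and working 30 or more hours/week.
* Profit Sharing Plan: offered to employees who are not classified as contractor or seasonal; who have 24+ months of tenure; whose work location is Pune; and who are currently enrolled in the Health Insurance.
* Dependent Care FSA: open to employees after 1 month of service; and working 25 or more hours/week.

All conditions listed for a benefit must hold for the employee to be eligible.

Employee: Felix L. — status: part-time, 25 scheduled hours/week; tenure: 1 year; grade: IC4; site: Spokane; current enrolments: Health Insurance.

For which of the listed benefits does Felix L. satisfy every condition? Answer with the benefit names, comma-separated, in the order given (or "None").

Pension Scheme — status part-time ✗ (requires seasonal or temporary) → not eligible.
Health Insurance — status part-time ✓ (not excluded); service 1 year ≥ 26 weeks (≈182 days) ✓ → eligible.
Health Savings Account — status part-time ✗ (requires temporary) → not eligible.
Equipment Allowance — status part-time ✓ (not excluded); 25 hrs/wk < 30 ✗ → not eligible.
Profit Sharing Plan — status part-time ✓ (not excluded); service 1 year < 24 months (≈720 days) ✗ → not eligible.
Dependent Care FSA — service 1 year ≥ 1 month (≈30 days) ✓; 25 hrs/wk ≥ 25 ✓ → eligible.

Health Insurance, Dependent Care FSA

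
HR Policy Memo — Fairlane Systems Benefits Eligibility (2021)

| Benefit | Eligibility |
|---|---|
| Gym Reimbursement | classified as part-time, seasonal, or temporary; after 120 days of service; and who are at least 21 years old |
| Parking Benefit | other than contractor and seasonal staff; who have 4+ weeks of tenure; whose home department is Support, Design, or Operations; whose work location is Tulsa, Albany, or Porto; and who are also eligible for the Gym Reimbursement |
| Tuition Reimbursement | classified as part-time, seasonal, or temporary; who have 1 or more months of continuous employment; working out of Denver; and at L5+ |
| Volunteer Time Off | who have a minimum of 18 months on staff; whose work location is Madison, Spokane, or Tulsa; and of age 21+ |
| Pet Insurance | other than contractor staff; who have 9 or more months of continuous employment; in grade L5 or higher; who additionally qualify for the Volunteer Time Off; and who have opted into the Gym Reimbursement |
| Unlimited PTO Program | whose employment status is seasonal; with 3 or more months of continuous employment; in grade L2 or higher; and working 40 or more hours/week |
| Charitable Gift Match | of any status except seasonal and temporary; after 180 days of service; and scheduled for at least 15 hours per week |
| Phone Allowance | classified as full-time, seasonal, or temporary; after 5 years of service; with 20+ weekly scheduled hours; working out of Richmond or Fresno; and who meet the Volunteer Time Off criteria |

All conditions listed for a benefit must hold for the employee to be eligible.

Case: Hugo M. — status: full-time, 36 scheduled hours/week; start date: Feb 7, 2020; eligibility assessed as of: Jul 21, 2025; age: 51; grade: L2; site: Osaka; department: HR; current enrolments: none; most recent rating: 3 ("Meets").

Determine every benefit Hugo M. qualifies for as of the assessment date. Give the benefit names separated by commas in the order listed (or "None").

Service from Feb 7, 2020 to Jul 21, 2025: 1991 days.
Gym Reimbursement — status full-time ✗ (requires part-time, seasonal, or temporary) → not eligible.
Parking Benefit — status full-time ✓ (not excluded); service 1991 days ≥ 4 weeks (≈28 days) ✓; dept HR ✗ → not eligible.
Tuition Reimbursement — status full-time ✗ (requires part-time, seasonal, or temporary) → not eligible.
Volunteer Time Off — service 1991 days ≥ 18 months (≈540 days) ✓; site Osaka ✗ (not Madison, Spokane, or Tulsa) → not eligible.
Pet Insurance — status full-time ✓ (not excluded); service 1991 days ≥ 9 months (≈270 days) ✓; grade L2 < L5 ✗ → not eligible.
Unlimited PTO Program — status full-time ✗ (requires seasonal) → not eligible.
Charitable Gift Match — status full-time ✓ (not excluded); service 1991 days ≥ 180 days ✓; 36 hrs/wk ≥ 15 ✓ → eligible.
Phone Allowance — status full-time ✓; service 1991 days ≥ 5 years (≈1825 days) ✓; 36 hrs/wk ≥ 20 ✓; site Osaka ✗ (not Richmond or Fresno) → not eligible.

Charitable Gift Match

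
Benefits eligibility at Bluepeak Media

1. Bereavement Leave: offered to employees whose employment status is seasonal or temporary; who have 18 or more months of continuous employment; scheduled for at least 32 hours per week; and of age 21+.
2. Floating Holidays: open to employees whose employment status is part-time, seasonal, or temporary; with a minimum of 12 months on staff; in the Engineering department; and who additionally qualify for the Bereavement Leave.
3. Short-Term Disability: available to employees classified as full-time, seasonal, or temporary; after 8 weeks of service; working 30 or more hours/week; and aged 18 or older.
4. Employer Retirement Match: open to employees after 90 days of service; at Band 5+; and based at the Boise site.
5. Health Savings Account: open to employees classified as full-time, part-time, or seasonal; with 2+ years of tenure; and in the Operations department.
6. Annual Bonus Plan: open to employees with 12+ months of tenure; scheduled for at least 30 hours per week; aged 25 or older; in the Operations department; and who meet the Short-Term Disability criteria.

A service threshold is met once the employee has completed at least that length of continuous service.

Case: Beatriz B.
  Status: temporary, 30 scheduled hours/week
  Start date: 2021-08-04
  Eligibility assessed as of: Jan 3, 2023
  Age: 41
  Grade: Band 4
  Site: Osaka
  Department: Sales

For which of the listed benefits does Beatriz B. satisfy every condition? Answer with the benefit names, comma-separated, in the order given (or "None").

Service from 2021-08-04 to Jan 3, 2023: 517 days.
Bereavement Leave — status temporary ✓; service 517 days < 18 months (≈540 days) ✗ → not eligible.
Floating Holidays — status temporary ✓; service 517 days ≥ 12 months (≈360 days) ✓; dept Sales ✗ → not eligible.
Short-Term Disability — status temporary ✓; service 517 days ≥ 8 weeks (≈56 days) ✓; 30 hrs/wk ≥ 30 ✓; age 41 ≥ 18 ✓ → eligible.
Employer Retirement Match — service 517 days ≥ 90 days ✓; grade Band 4 < Band 5 ✗ → not eligible.
Health Savings Account — status temporary ✗ (requires full-time, part-time, or seasonal) → not eligible.
Annual Bonus Plan — service 517 days ≥ 12 months (≈360 days) ✓; 30 hrs/wk ≥ 30 ✓; age 41 ≥ 25 ✓; dept Sales ✗ → not eligible.

Short-Term Disability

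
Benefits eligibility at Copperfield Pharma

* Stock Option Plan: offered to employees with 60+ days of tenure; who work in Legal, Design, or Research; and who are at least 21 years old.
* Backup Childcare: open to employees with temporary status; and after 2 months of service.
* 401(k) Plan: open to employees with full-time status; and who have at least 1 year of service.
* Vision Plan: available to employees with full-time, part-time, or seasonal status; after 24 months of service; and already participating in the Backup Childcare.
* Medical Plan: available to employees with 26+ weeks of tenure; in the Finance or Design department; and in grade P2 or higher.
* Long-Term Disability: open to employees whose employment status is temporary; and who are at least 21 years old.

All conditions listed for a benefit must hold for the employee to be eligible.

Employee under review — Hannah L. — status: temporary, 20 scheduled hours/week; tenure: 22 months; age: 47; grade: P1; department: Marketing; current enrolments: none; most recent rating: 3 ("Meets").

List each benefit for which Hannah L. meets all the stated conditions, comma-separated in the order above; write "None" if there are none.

Backup Childcare, Long-Term Disability

Stock Option Plan — service 22 months ≥ 60 days ✓; dept Marketing ✗ → not eligible.
Backup Childcare — status temporary ✓; service 22 months ≥ 2 months ✓ → eligible.
401(k) Plan — status temporary ✗ (requires full-time) → not eligible.
Vision Plan — status temporary ✗ (requires full-time, part-time, or seasonal) → not eligible.
Medical Plan — service 22 months ≥ 26 weeks (≈182 days) ✓; dept Marketing ✗ → not eligible.
Long-Term Disability — status temporary ✓; age 47 ≥ 21 ✓ → eligible.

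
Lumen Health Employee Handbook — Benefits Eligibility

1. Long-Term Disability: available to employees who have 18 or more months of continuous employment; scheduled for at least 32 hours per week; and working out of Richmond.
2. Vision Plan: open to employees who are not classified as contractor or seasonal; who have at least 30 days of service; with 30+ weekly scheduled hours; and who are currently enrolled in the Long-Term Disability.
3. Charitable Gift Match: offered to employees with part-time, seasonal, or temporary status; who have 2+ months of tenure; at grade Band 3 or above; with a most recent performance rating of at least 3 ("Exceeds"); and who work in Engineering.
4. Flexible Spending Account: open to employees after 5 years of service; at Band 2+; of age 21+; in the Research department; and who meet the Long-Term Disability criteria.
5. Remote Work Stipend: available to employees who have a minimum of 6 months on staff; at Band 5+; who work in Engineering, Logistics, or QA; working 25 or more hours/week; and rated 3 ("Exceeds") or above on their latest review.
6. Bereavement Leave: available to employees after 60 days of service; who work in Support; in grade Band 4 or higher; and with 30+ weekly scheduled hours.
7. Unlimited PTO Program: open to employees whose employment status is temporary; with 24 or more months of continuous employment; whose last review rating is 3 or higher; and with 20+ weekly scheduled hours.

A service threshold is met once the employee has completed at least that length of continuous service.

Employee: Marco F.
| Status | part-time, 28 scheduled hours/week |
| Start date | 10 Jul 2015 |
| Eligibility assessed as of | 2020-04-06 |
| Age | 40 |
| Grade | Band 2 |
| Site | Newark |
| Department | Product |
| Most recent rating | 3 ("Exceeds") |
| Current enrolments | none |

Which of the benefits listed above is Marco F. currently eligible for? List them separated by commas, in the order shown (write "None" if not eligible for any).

Service from 10 Jul 2015 to 2020-04-06: 1732 days.
Long-Term Disability — service 1732 days ≥ 18 months (≈540 days) ✓; 28 hrs/wk < 32 ✗ → not eligible.
Vision Plan — status part-time ✓ (not excluded); service 1732 days ≥ 30 days ✓; 28 hrs/wk < 30 ✗ → not eligible.
Charitable Gift Match — status part-time ✓; service 1732 days ≥ 2 months (≈60 days) ✓; grade Band 2 < Band 3 ✗ → not eligible.
Flexible Spending Account — service 1732 days < 5 years (≈1825 days) ✗ → not eligible.
Remote Work Stipend — service 1732 days ≥ 6 months (≈180 days) ✓; grade Band 2 < Band 5 ✗ → not eligible.
Bereavement Leave — service 1732 days ≥ 60 days ✓; dept Product ✗ → not eligible.
Unlimited PTO Program — status part-time ✗ (requires temporary) → not eligible.

None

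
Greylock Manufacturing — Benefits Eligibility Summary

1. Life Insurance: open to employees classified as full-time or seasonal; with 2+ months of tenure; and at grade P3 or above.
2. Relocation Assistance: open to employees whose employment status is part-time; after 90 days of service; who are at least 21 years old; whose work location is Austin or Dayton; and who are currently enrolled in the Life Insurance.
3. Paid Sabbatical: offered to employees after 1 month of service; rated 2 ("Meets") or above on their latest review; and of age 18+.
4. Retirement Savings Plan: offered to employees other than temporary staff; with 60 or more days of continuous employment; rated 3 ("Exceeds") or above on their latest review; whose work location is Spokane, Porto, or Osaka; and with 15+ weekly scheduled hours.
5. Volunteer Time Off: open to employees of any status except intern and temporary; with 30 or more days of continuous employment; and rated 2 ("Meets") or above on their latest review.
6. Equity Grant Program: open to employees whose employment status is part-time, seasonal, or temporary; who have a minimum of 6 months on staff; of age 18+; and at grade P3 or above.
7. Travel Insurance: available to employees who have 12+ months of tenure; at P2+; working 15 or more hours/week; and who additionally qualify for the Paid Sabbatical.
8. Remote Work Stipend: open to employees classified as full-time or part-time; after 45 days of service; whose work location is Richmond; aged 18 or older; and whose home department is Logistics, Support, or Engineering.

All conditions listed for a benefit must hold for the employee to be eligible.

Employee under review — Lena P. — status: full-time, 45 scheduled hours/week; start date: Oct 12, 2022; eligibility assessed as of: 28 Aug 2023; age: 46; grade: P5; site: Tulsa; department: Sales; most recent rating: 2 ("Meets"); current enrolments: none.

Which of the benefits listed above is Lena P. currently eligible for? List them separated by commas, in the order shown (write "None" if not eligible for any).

Service from Oct 12, 2022 to 28 Aug 2023: 320 days.
Life Insurance — status full-time ✓; service 320 days ≥ 2 months (≈60 days) ✓; grade P5 ≥ P3 ✓ → eligible.
Relocation Assistance — status full-time ✗ (requires part-time) → not eligible.
Paid Sabbatical — service 320 days ≥ 1 month (≈30 days) ✓; rating 2 ≥ 2 ✓; age 46 ≥ 18 ✓ → eligible.
Retirement Savings Plan — status full-time ✓ (not excluded); service 320 days ≥ 60 days ✓; rating 2 < 3 ✗ → not eligible.
Volunteer Time Off — status full-time ✓ (not excluded); service 320 days ≥ 30 days ✓; rating 2 ≥ 2 ✓ → eligible.
Equity Grant Program — status full-time ✗ (requires part-time, seasonal, or temporary) → not eligible.
Travel Insurance — service 320 days < 12 months (≈360 days) ✗ → not eligible.
Remote Work Stipend — status full-time ✓; service 320 days ≥ 45 days ✓; site Tulsa ✗ (not Richmond) → not eligible.

Life Insurance, Paid Sabbatical, Volunteer Time Off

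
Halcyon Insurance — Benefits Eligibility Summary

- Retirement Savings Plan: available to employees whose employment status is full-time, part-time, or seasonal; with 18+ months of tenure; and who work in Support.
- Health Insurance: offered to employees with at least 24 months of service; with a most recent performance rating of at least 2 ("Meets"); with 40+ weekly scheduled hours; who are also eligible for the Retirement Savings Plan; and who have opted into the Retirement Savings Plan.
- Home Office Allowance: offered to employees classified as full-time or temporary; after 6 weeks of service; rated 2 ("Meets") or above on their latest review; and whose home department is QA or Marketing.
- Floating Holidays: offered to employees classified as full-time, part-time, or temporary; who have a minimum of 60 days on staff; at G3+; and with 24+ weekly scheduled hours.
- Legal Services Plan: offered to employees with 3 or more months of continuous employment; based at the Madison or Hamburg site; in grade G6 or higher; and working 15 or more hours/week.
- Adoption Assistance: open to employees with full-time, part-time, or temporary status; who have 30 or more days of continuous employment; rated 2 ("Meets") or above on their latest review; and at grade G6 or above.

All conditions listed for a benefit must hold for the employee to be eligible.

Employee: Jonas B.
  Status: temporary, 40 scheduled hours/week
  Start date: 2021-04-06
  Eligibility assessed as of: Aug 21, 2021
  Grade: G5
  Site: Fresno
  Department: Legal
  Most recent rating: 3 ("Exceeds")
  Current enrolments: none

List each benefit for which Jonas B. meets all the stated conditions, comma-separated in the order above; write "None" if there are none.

Floating Holidays

Service from 2021-04-06 to Aug 21, 2021: 137 days.
Retirement Savings Plan — status temporary ✗ (requires full-time, part-time, or seasonal) → not eligible.
Health Insurance — service 137 days < 24 months (≈720 days) ✗ → not eligible.
Home Office Allowance — status temporary ✓; service 137 days ≥ 6 weeks (≈42 days) ✓; rating 3 ≥ 2 ✓; dept Legal ✗ → not eligible.
Floating Holidays — status temporary ✓; service 137 days ≥ 60 days ✓; grade G5 ≥ G3 ✓; 40 hrs/wk ≥ 24 ✓ → eligible.
Legal Services Plan — service 137 days ≥ 3 months (≈90 days) ✓; site Fresno ✗ (not Madison or Hamburg) → not eligible.
Adoption Assistance — status temporary ✓; service 137 days ≥ 30 days ✓; rating 3 ≥ 2 ✓; grade G5 < G6 ✗ → not eligible.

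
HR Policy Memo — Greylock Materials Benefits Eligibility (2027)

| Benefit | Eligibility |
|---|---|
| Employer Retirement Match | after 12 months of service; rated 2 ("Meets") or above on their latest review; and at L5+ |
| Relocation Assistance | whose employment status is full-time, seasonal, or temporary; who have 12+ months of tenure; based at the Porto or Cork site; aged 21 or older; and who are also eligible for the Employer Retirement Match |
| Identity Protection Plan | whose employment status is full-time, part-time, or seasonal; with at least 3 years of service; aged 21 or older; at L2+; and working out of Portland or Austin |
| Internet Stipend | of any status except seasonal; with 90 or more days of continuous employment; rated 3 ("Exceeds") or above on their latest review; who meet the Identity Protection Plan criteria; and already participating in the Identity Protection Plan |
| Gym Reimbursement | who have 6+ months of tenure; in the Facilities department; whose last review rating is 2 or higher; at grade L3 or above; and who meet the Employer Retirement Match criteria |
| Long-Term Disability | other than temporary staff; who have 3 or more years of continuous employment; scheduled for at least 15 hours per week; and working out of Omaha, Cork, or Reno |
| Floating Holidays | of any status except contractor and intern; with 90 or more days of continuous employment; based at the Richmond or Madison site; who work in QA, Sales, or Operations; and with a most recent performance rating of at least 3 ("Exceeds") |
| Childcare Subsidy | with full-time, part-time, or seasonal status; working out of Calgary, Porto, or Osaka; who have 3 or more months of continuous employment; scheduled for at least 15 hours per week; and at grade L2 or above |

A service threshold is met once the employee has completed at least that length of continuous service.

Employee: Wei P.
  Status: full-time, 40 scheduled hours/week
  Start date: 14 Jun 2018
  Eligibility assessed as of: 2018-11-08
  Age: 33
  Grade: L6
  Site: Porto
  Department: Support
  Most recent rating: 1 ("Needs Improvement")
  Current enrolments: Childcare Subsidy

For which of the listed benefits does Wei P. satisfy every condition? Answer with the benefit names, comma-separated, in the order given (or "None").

Service from 14 Jun 2018 to 2018-11-08: 147 days.
Employer Retirement Match — service 147 days < 12 months (≈360 days) ✗ → not eligible.
Relocation Assistance — status full-time ✓; service 147 days < 12 months (≈360 days) ✗ → not eligible.
Identity Protection Plan — status full-time ✓; service 147 days < 3 years (≈1095 days) ✗ → not eligible.
Internet Stipend — status full-time ✓ (not excluded); service 147 days ≥ 90 days ✓; rating 1 < 3 ✗ → not eligible.
Gym Reimbursement — service 147 days < 6 months (≈180 days) ✗ → not eligible.
Long-Term Disability — status full-time ✓ (not excluded); service 147 days < 3 years (≈1095 days) ✗ → not eligible.
Floating Holidays — status full-time ✓ (not excluded); service 147 days ≥ 90 days ✓; site Porto ✗ (not Richmond or Madison) → not eligible.
Childcare Subsidy — status full-time ✓; site Porto ✓; service 147 days ≥ 3 months (≈90 days) ✓; 40 hrs/wk ≥ 15 ✓; grade L6 ≥ L2 ✓ → eligible.

Childcare Subsidy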